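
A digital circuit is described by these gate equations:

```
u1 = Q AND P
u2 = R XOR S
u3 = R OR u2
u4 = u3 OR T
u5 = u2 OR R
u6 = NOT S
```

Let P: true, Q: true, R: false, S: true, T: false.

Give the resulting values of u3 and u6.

u2 = R XOR S = false XOR true = true
u3 = R OR u2 = false OR true = true
u6 = NOT S = NOT true = false

u3 = true, u6 = false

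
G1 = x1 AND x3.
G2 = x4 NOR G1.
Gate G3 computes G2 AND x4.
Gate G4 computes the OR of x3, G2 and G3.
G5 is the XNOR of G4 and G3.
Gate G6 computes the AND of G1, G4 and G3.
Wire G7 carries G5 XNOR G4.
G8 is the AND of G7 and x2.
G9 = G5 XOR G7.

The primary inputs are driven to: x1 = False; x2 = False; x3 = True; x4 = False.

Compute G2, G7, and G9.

G1 = x1 AND x3 = False AND True = False
G2 = x4 NOR G1 = False NOR False = True
G3 = G2 AND x4 = True AND False = False
G4 = x3 OR G2 OR G3 = True OR True OR False = True
G5 = G4 XNOR G3 = True XNOR False = False
G7 = G5 XNOR G4 = False XNOR True = False
G9 = G5 XOR G7 = False XOR False = False

G2 = True, G7 = False, G9 = False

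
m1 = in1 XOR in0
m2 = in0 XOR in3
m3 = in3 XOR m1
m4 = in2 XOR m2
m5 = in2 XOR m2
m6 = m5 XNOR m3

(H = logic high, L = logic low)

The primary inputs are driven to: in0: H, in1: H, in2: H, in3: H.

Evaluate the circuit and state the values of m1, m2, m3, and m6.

m1 = L  m2 = L  m3 = H  m6 = H

m1 = in1 XOR in0 = H XOR H = L
m2 = in0 XOR in3 = H XOR H = L
m3 = in3 XOR m1 = H XOR L = H
m5 = in2 XOR m2 = H XOR L = H
m6 = m5 XNOR m3 = H XNOR H = H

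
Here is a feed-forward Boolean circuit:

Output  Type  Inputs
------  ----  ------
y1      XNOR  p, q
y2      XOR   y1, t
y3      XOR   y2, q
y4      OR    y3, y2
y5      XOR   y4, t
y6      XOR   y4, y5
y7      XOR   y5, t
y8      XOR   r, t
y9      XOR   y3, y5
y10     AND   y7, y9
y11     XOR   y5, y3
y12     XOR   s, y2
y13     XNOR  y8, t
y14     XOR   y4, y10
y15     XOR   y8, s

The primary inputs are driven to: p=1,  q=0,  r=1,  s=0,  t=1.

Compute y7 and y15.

y7 = 1, y15 = 0

y1 = p XNOR q = 1 XNOR 0 = 0
y2 = y1 XOR t = 0 XOR 1 = 1
y3 = y2 XOR q = 1 XOR 0 = 1
y4 = y3 OR y2 = 1 OR 1 = 1
y5 = y4 XOR t = 1 XOR 1 = 0
y7 = y5 XOR t = 0 XOR 1 = 1
y8 = r XOR t = 1 XOR 1 = 0
y15 = y8 XOR s = 0 XOR 0 = 0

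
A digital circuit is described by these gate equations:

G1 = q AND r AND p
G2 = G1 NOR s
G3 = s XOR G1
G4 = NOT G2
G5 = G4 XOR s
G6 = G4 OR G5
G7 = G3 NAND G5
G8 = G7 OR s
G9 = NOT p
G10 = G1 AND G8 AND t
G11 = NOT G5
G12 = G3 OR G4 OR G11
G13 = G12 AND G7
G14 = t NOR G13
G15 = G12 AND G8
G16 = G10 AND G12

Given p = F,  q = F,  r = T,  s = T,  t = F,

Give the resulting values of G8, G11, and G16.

G1 = q AND r AND p = F AND T AND F = F
G2 = G1 NOR s = F NOR T = F
G3 = s XOR G1 = T XOR F = T
G4 = NOT G2 = NOT F = T
G5 = G4 XOR s = T XOR T = F
G7 = G3 NAND G5 = T NAND F = T
G8 = G7 OR s = T OR T = T
G10 = G1 AND G8 AND t = F AND T AND F = F
G11 = NOT G5 = NOT F = T
G12 = G3 OR G4 OR G11 = T OR T OR T = T
G16 = G10 AND G12 = F AND T = F

G8 = T  G11 = T  G16 = F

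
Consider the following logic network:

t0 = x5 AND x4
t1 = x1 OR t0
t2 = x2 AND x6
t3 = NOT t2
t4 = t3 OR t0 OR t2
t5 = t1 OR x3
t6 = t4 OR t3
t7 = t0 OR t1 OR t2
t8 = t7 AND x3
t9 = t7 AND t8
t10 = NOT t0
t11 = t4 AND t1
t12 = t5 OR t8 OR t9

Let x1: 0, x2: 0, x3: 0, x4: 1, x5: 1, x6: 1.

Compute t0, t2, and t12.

t0 = 1, t2 = 0, t12 = 1

t0 = x5 AND x4 = 1 AND 1 = 1
t1 = x1 OR t0 = 0 OR 1 = 1
t2 = x2 AND x6 = 0 AND 1 = 0
t5 = t1 OR x3 = 1 OR 0 = 1
t7 = t0 OR t1 OR t2 = 1 OR 1 OR 0 = 1
t8 = t7 AND x3 = 1 AND 0 = 0
t9 = t7 AND t8 = 1 AND 0 = 0
t12 = t5 OR t8 OR t9 = 1 OR 0 OR 0 = 1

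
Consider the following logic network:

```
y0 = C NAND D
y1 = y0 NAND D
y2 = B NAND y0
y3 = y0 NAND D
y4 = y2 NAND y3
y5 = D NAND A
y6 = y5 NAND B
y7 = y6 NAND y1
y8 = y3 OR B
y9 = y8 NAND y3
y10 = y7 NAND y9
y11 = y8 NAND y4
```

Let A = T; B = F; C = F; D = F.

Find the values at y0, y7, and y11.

y0 = C NAND D = F NAND F = T
y1 = y0 NAND D = T NAND F = T
y2 = B NAND y0 = F NAND T = T
y3 = y0 NAND D = T NAND F = T
y4 = y2 NAND y3 = T NAND T = F
y5 = D NAND A = F NAND T = T
y6 = y5 NAND B = T NAND F = T
y7 = y6 NAND y1 = T NAND T = F
y8 = y3 OR B = T OR F = T
y11 = y8 NAND y4 = T NAND F = T

y0 = T  y7 = F  y11 = T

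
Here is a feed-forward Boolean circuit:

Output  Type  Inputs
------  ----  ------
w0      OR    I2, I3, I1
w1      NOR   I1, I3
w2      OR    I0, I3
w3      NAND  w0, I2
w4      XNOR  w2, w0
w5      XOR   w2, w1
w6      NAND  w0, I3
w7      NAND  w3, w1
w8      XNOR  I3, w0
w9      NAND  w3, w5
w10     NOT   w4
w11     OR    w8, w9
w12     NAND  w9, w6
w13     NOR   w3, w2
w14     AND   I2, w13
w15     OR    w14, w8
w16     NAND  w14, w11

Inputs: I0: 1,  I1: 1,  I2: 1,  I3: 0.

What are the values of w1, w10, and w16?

w0 = I2 OR I3 OR I1 = 1 OR 0 OR 1 = 1
w1 = I1 NOR I3 = 1 NOR 0 = 0
w2 = I0 OR I3 = 1 OR 0 = 1
w3 = w0 NAND I2 = 1 NAND 1 = 0
w4 = w2 XNOR w0 = 1 XNOR 1 = 1
w5 = w2 XOR w1 = 1 XOR 0 = 1
w8 = I3 XNOR w0 = 0 XNOR 1 = 0
w9 = w3 NAND w5 = 0 NAND 1 = 1
w10 = NOT w4 = NOT 1 = 0
w11 = w8 OR w9 = 0 OR 1 = 1
w13 = w3 NOR w2 = 0 NOR 1 = 0
w14 = I2 AND w13 = 1 AND 0 = 0
w16 = w14 NAND w11 = 0 NAND 1 = 1

w1 = 0, w10 = 0, w16 = 1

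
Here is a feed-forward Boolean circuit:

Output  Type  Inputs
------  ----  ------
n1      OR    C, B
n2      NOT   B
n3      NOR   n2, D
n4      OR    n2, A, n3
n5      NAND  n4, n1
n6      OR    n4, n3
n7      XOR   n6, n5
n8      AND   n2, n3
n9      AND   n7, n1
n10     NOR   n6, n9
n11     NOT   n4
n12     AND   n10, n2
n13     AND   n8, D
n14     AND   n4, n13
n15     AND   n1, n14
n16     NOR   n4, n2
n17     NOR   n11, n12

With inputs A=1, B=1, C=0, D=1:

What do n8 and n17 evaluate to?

n8 = 0, n17 = 1

n1 = C OR B = 0 OR 1 = 1
n2 = NOT B = NOT 1 = 0
n3 = n2 NOR D = 0 NOR 1 = 0
n4 = n2 OR A OR n3 = 0 OR 1 OR 0 = 1
n5 = n4 NAND n1 = 1 NAND 1 = 0
n6 = n4 OR n3 = 1 OR 0 = 1
n7 = n6 XOR n5 = 1 XOR 0 = 1
n8 = n2 AND n3 = 0 AND 0 = 0
n9 = n7 AND n1 = 1 AND 1 = 1
n10 = n6 NOR n9 = 1 NOR 1 = 0
n11 = NOT n4 = NOT 1 = 0
n12 = n10 AND n2 = 0 AND 0 = 0
n17 = n11 NOR n12 = 0 NOR 0 = 1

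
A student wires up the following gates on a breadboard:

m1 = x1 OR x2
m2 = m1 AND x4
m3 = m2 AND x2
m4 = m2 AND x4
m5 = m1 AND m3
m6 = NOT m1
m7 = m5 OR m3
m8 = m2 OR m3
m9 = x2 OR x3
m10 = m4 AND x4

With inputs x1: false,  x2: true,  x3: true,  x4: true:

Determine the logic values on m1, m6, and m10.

m1 = x1 OR x2 = false OR true = true
m2 = m1 AND x4 = true AND true = true
m4 = m2 AND x4 = true AND true = true
m6 = NOT m1 = NOT true = false
m10 = m4 AND x4 = true AND true = true

m1 = true  m6 = false  m10 = true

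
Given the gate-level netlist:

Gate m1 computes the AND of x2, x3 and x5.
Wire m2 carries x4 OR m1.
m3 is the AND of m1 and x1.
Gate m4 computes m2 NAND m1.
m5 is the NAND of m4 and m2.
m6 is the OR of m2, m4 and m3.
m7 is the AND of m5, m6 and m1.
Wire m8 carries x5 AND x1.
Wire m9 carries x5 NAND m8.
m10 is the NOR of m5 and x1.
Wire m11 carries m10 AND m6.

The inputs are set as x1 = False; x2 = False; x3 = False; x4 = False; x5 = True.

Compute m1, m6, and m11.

m1 = False, m6 = True, m11 = False

m1 = x2 AND x3 AND x5 = False AND False AND True = False
m2 = x4 OR m1 = False OR False = False
m3 = m1 AND x1 = False AND False = False
m4 = m2 NAND m1 = False NAND False = True
m5 = m4 NAND m2 = True NAND False = True
m6 = m2 OR m4 OR m3 = False OR True OR False = True
m10 = m5 NOR x1 = True NOR False = False
m11 = m10 AND m6 = False AND True = False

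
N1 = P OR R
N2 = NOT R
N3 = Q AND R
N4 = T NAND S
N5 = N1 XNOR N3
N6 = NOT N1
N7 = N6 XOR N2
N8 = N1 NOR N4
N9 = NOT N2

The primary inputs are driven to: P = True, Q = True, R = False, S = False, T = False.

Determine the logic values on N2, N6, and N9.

N2 = True, N6 = False, N9 = False

N1 = P OR R = True OR False = True
N2 = NOT R = NOT False = True
N6 = NOT N1 = NOT True = False
N9 = NOT N2 = NOT True = False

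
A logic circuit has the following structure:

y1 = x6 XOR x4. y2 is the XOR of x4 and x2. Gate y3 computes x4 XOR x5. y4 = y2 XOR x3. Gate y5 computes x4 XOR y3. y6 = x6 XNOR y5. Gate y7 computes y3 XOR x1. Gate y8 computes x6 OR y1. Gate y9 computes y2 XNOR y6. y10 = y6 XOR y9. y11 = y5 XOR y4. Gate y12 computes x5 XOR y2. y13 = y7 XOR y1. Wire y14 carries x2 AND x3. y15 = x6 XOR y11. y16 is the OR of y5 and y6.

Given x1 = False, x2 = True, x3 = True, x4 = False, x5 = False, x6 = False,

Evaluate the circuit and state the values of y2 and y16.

y2 = True, y16 = True

y2 = x4 XOR x2 = False XOR True = True
y3 = x4 XOR x5 = False XOR False = False
y5 = x4 XOR y3 = False XOR False = False
y6 = x6 XNOR y5 = False XNOR False = True
y16 = y5 OR y6 = False OR True = True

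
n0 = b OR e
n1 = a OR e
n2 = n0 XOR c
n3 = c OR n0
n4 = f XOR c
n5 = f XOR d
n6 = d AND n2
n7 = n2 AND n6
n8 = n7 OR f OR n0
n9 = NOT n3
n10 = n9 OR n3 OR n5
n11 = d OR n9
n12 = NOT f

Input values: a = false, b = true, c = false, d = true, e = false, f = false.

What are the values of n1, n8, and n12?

n1 = false, n8 = true, n12 = true

n0 = b OR e = true OR false = true
n1 = a OR e = false OR false = false
n2 = n0 XOR c = true XOR false = true
n6 = d AND n2 = true AND true = true
n7 = n2 AND n6 = true AND true = true
n8 = n7 OR f OR n0 = true OR false OR true = true
n12 = NOT f = NOT false = true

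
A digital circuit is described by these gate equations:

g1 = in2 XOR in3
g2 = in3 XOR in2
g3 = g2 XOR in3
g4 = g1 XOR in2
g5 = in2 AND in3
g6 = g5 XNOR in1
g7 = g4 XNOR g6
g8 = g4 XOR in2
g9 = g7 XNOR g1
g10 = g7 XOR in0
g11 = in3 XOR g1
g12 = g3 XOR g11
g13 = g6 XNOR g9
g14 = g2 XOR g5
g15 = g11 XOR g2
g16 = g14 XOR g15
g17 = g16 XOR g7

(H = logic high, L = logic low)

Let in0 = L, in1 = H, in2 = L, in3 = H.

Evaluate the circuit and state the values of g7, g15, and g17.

g1 = in2 XOR in3 = L XOR H = H
g2 = in3 XOR in2 = H XOR L = H
g4 = g1 XOR in2 = H XOR L = H
g5 = in2 AND in3 = L AND H = L
g6 = g5 XNOR in1 = L XNOR H = L
g7 = g4 XNOR g6 = H XNOR L = L
g11 = in3 XOR g1 = H XOR H = L
g14 = g2 XOR g5 = H XOR L = H
g15 = g11 XOR g2 = L XOR H = H
g16 = g14 XOR g15 = H XOR H = L
g17 = g16 XOR g7 = L XOR L = L

g7 = L; g15 = H; g17 = L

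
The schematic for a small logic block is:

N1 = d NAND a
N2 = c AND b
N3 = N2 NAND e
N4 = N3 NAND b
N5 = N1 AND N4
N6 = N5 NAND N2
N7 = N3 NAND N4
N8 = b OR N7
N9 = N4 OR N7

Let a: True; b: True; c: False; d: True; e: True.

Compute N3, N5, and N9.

N3 = True; N5 = False; N9 = True

N1 = d NAND a = True NAND True = False
N2 = c AND b = False AND True = False
N3 = N2 NAND e = False NAND True = True
N4 = N3 NAND b = True NAND True = False
N5 = N1 AND N4 = False AND False = False
N7 = N3 NAND N4 = True NAND False = True
N9 = N4 OR N7 = False OR True = True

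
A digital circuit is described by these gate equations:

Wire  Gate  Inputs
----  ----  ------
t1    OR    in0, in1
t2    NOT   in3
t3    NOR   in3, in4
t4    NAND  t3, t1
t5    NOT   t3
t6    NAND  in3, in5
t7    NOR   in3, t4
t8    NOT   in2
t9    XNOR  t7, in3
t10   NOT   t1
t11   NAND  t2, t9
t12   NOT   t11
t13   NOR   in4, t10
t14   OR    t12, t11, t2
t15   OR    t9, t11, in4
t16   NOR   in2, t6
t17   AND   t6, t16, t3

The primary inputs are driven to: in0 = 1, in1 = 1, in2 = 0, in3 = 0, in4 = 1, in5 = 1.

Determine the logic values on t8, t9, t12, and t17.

t1 = in0 OR in1 = 1 OR 1 = 1
t2 = NOT in3 = NOT 0 = 1
t3 = in3 NOR in4 = 0 NOR 1 = 0
t4 = t3 NAND t1 = 0 NAND 1 = 1
t6 = in3 NAND in5 = 0 NAND 1 = 1
t7 = in3 NOR t4 = 0 NOR 1 = 0
t8 = NOT in2 = NOT 0 = 1
t9 = t7 XNOR in3 = 0 XNOR 0 = 1
t11 = t2 NAND t9 = 1 NAND 1 = 0
t12 = NOT t11 = NOT 0 = 1
t16 = in2 NOR t6 = 0 NOR 1 = 0
t17 = t6 AND t16 AND t3 = 1 AND 0 AND 0 = 0

t8 = 1, t9 = 1, t12 = 1, t17 = 0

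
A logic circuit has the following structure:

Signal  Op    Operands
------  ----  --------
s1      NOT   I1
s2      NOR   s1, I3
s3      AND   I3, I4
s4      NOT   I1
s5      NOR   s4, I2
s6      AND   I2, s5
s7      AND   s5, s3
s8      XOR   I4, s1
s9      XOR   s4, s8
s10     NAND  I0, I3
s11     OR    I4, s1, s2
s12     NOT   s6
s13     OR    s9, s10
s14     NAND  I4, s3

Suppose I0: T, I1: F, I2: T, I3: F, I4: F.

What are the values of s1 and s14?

s1 = T; s14 = T

s1 = NOT I1 = NOT F = T
s3 = I3 AND I4 = F AND F = F
s14 = I4 NAND s3 = F NAND F = T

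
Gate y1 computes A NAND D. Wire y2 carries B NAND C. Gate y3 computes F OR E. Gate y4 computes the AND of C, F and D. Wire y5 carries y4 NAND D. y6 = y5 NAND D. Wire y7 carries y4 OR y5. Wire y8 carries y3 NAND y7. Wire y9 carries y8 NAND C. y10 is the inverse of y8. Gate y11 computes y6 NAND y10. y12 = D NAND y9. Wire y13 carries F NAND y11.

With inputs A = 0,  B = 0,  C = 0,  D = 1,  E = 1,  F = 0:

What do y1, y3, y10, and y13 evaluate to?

y1 = 1, y3 = 1, y10 = 1, y13 = 1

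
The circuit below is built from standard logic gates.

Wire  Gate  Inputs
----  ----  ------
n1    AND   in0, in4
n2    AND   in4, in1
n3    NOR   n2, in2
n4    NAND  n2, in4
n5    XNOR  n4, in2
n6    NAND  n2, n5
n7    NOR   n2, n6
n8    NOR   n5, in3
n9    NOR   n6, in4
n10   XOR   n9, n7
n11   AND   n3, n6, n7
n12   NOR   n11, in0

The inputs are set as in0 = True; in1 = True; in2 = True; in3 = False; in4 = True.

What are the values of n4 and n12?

n4 = False; n12 = False

n2 = in4 AND in1 = True AND True = True
n3 = n2 NOR in2 = True NOR True = False
n4 = n2 NAND in4 = True NAND True = False
n5 = n4 XNOR in2 = False XNOR True = False
n6 = n2 NAND n5 = True NAND False = True
n7 = n2 NOR n6 = True NOR True = False
n11 = n3 AND n6 AND n7 = False AND True AND False = False
n12 = n11 NOR in0 = False NOR True = False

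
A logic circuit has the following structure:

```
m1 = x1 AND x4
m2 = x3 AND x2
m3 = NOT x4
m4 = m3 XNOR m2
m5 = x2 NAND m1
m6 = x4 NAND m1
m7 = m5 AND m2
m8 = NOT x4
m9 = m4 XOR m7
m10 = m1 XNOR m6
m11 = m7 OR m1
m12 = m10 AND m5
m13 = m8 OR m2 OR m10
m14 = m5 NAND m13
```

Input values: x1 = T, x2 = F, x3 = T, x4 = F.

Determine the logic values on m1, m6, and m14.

m1 = F; m6 = T; m14 = F

m1 = x1 AND x4 = T AND F = F
m2 = x3 AND x2 = T AND F = F
m5 = x2 NAND m1 = F NAND F = T
m6 = x4 NAND m1 = F NAND F = T
m8 = NOT x4 = NOT F = T
m10 = m1 XNOR m6 = F XNOR T = F
m13 = m8 OR m2 OR m10 = T OR F OR F = T
m14 = m5 NAND m13 = T NAND T = F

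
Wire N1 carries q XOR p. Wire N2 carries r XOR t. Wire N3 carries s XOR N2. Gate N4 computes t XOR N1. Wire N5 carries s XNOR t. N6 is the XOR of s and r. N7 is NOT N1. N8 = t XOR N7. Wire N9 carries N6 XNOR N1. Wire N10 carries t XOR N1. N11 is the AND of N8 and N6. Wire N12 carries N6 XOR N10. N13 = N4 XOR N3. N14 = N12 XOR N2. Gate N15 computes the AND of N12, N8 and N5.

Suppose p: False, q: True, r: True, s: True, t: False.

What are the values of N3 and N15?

N1 = q XOR p = True XOR False = True
N2 = r XOR t = True XOR False = True
N3 = s XOR N2 = True XOR True = False
N5 = s XNOR t = True XNOR False = False
N6 = s XOR r = True XOR True = False
N7 = NOT N1 = NOT True = False
N8 = t XOR N7 = False XOR False = False
N10 = t XOR N1 = False XOR True = True
N12 = N6 XOR N10 = False XOR True = True
N15 = N12 AND N8 AND N5 = True AND False AND False = False

N3 = False; N15 = False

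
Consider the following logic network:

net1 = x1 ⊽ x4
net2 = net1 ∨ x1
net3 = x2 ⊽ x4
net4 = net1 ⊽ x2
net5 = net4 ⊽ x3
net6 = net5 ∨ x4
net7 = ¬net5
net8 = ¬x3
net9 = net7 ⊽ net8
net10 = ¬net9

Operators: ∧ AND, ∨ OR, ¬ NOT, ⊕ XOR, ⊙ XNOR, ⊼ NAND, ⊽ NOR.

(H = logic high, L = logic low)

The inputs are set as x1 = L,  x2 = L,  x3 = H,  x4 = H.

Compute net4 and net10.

net1 = x1 NOR x4 = L NOR H = L
net4 = net1 NOR x2 = L NOR L = H
net5 = net4 NOR x3 = H NOR H = L
net7 = NOT net5 = NOT L = H
net8 = NOT x3 = NOT H = L
net9 = net7 NOR net8 = H NOR L = L
net10 = NOT net9 = NOT L = H

net4 = H, net10 = H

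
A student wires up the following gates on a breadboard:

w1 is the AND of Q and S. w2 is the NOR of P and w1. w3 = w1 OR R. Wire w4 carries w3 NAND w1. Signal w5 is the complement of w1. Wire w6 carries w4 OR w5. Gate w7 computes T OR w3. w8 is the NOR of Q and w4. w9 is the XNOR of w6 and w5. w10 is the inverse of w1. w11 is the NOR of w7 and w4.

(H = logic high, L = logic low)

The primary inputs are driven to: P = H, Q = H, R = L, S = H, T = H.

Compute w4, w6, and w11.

w1 = Q AND S = H AND H = H
w3 = w1 OR R = H OR L = H
w4 = w3 NAND w1 = H NAND H = L
w5 = NOT w1 = NOT H = L
w6 = w4 OR w5 = L OR L = L
w7 = T OR w3 = H OR H = H
w11 = w7 NOR w4 = H NOR L = L

w4 = L; w6 = L; w11 = L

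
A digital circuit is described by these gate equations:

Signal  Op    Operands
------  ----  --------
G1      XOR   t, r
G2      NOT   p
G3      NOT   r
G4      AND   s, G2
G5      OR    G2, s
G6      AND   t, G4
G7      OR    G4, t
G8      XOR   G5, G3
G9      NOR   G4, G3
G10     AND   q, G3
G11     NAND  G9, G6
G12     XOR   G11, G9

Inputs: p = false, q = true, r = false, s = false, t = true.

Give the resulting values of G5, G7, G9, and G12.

G2 = NOT p = NOT false = true
G3 = NOT r = NOT false = true
G4 = s AND G2 = false AND true = false
G5 = G2 OR s = true OR false = true
G6 = t AND G4 = true AND false = false
G7 = G4 OR t = false OR true = true
G9 = G4 NOR G3 = false NOR true = false
G11 = G9 NAND G6 = false NAND false = true
G12 = G11 XOR G9 = true XOR false = true

G5 = true; G7 = true; G9 = false; G12 = true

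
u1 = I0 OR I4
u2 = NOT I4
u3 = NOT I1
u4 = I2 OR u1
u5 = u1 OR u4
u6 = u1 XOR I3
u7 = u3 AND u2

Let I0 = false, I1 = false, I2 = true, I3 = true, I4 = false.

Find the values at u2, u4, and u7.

u1 = I0 OR I4 = false OR false = false
u2 = NOT I4 = NOT false = true
u3 = NOT I1 = NOT false = true
u4 = I2 OR u1 = true OR false = true
u7 = u3 AND u2 = true AND true = true

u2 = true; u4 = true; u7 = true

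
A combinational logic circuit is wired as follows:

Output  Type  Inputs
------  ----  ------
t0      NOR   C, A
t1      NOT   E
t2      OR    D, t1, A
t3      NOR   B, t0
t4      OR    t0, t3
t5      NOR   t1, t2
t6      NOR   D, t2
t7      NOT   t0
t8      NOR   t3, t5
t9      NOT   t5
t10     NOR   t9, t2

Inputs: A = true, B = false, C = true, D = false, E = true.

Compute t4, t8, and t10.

t0 = C NOR A = true NOR true = false
t1 = NOT E = NOT true = false
t2 = D OR t1 OR A = false OR false OR true = true
t3 = B NOR t0 = false NOR false = true
t4 = t0 OR t3 = false OR true = true
t5 = t1 NOR t2 = false NOR true = false
t8 = t3 NOR t5 = true NOR false = false
t9 = NOT t5 = NOT false = true
t10 = t9 NOR t2 = true NOR true = false

t4 = true  t8 = false  t10 = false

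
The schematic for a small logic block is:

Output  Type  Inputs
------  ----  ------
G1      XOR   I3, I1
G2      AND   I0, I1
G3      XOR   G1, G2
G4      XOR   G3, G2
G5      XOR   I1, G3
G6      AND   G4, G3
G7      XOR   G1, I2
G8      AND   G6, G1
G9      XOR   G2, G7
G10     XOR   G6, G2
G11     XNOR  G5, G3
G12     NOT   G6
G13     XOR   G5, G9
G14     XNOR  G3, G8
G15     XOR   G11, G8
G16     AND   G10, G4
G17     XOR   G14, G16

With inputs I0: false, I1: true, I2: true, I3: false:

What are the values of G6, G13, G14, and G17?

G1 = I3 XOR I1 = false XOR true = true
G2 = I0 AND I1 = false AND true = false
G3 = G1 XOR G2 = true XOR false = true
G4 = G3 XOR G2 = true XOR false = true
G5 = I1 XOR G3 = true XOR true = false
G6 = G4 AND G3 = true AND true = true
G7 = G1 XOR I2 = true XOR true = false
G8 = G6 AND G1 = true AND true = true
G9 = G2 XOR G7 = false XOR false = false
G10 = G6 XOR G2 = true XOR false = true
G13 = G5 XOR G9 = false XOR false = false
G14 = G3 XNOR G8 = true XNOR true = true
G16 = G10 AND G4 = true AND true = true
G17 = G14 XOR G16 = true XOR true = false

G6 = true  G13 = false  G14 = true  G17 = false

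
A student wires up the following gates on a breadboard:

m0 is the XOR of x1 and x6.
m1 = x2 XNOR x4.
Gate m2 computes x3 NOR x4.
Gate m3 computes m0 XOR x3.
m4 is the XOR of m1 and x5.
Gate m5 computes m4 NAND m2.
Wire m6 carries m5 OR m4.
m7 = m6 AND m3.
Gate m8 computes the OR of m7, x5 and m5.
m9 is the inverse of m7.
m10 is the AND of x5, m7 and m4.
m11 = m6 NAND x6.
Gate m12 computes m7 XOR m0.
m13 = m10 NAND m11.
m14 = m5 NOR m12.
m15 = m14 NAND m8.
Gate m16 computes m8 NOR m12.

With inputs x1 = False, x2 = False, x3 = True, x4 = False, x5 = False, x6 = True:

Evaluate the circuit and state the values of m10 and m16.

m10 = False  m16 = False

m0 = x1 XOR x6 = False XOR True = True
m1 = x2 XNOR x4 = False XNOR False = True
m2 = x3 NOR x4 = True NOR False = False
m3 = m0 XOR x3 = True XOR True = False
m4 = m1 XOR x5 = True XOR False = True
m5 = m4 NAND m2 = True NAND False = True
m6 = m5 OR m4 = True OR True = True
m7 = m6 AND m3 = True AND False = False
m8 = m7 OR x5 OR m5 = False OR False OR True = True
m10 = x5 AND m7 AND m4 = False AND False AND True = False
m12 = m7 XOR m0 = False XOR True = True
m16 = m8 NOR m12 = True NOR True = False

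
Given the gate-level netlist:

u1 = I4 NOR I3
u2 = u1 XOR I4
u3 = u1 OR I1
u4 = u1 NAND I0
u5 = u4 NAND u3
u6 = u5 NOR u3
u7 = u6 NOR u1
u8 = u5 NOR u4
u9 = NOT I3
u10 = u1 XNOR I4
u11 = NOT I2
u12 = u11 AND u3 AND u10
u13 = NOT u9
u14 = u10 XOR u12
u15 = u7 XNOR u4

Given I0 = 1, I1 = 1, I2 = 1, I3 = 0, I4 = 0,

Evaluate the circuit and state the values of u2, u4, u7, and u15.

u1 = I4 NOR I3 = 0 NOR 0 = 1
u2 = u1 XOR I4 = 1 XOR 0 = 1
u3 = u1 OR I1 = 1 OR 1 = 1
u4 = u1 NAND I0 = 1 NAND 1 = 0
u5 = u4 NAND u3 = 0 NAND 1 = 1
u6 = u5 NOR u3 = 1 NOR 1 = 0
u7 = u6 NOR u1 = 0 NOR 1 = 0
u15 = u7 XNOR u4 = 0 XNOR 0 = 1

u2 = 1; u4 = 0; u7 = 0; u15 = 1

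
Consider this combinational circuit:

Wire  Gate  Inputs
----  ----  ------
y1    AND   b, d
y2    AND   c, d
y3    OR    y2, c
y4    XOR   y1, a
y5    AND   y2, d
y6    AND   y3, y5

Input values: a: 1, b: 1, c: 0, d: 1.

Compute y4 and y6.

y1 = b AND d = 1 AND 1 = 1
y2 = c AND d = 0 AND 1 = 0
y3 = y2 OR c = 0 OR 0 = 0
y4 = y1 XOR a = 1 XOR 1 = 0
y5 = y2 AND d = 0 AND 1 = 0
y6 = y3 AND y5 = 0 AND 0 = 0

y4 = 0, y6 = 0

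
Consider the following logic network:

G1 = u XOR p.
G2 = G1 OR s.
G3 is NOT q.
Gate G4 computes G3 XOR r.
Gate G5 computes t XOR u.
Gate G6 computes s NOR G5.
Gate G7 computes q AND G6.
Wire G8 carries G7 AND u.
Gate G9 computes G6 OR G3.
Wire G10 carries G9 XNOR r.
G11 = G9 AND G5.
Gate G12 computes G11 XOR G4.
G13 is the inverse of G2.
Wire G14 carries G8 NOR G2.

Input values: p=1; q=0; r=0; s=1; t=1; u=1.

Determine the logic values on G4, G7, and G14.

G4 = 1  G7 = 0  G14 = 0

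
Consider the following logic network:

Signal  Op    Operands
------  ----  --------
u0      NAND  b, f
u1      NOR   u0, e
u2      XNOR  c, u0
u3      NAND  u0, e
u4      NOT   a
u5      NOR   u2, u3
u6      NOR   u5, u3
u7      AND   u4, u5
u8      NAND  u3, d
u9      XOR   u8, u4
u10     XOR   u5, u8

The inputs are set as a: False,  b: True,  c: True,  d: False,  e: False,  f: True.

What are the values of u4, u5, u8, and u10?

u0 = b NAND f = True NAND True = False
u2 = c XNOR u0 = True XNOR False = False
u3 = u0 NAND e = False NAND False = True
u4 = NOT a = NOT False = True
u5 = u2 NOR u3 = False NOR True = False
u8 = u3 NAND d = True NAND False = True
u10 = u5 XOR u8 = False XOR True = True

u4 = True  u5 = False  u8 = True  u10 = True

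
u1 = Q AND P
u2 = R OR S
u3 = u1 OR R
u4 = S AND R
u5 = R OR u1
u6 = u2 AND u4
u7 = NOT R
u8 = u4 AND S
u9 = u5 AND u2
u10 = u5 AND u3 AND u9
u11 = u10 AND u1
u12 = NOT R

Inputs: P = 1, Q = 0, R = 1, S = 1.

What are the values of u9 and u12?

u1 = Q AND P = 0 AND 1 = 0
u2 = R OR S = 1 OR 1 = 1
u5 = R OR u1 = 1 OR 0 = 1
u9 = u5 AND u2 = 1 AND 1 = 1
u12 = NOT R = NOT 1 = 0

u9 = 1, u12 = 0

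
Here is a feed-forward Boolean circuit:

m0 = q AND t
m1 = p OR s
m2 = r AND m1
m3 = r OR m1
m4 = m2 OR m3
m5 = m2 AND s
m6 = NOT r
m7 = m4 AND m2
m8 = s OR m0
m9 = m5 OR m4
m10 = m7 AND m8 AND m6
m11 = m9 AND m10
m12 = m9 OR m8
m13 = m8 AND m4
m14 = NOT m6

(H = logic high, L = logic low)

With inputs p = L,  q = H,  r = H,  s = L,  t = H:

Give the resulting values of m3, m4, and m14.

m3 = H, m4 = H, m14 = H

m1 = p OR s = L OR L = L
m2 = r AND m1 = H AND L = L
m3 = r OR m1 = H OR L = H
m4 = m2 OR m3 = L OR H = H
m6 = NOT r = NOT H = L
m14 = NOT m6 = NOT L = H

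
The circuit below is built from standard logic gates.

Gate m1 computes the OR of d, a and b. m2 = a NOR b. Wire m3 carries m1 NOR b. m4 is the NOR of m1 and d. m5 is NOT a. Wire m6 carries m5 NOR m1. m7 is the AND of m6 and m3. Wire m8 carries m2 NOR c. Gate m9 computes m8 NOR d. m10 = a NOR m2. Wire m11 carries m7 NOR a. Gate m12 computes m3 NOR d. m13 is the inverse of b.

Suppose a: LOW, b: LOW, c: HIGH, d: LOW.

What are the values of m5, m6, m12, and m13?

m5 = HIGH; m6 = LOW; m12 = LOW; m13 = HIGH

m1 = d OR a OR b = LOW OR LOW OR LOW = LOW
m3 = m1 NOR b = LOW NOR LOW = HIGH
m5 = NOT a = NOT LOW = HIGH
m6 = m5 NOR m1 = HIGH NOR LOW = LOW
m12 = m3 NOR d = HIGH NOR LOW = LOW
m13 = NOT b = NOT LOW = HIGH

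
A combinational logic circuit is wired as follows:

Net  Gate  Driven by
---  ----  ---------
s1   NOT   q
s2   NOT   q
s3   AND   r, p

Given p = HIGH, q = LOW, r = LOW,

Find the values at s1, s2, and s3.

s1 = HIGH, s2 = HIGH, s3 = LOW

s1 = NOT q = NOT LOW = HIGH
s2 = NOT q = NOT LOW = HIGH
s3 = r AND p = LOW AND HIGH = LOW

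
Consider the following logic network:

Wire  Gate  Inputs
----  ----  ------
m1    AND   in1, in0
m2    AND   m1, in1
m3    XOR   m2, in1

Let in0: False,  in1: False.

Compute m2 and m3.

m2 = False, m3 = False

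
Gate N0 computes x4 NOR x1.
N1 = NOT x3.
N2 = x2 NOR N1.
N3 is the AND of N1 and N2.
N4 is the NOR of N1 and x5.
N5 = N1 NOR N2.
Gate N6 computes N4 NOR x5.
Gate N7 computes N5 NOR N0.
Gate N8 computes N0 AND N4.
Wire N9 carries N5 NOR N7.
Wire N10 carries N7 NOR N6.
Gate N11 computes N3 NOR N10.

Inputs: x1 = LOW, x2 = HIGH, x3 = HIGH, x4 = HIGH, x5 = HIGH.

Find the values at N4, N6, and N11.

N0 = x4 NOR x1 = HIGH NOR LOW = LOW
N1 = NOT x3 = NOT HIGH = LOW
N2 = x2 NOR N1 = HIGH NOR LOW = LOW
N3 = N1 AND N2 = LOW AND LOW = LOW
N4 = N1 NOR x5 = LOW NOR HIGH = LOW
N5 = N1 NOR N2 = LOW NOR LOW = HIGH
N6 = N4 NOR x5 = LOW NOR HIGH = LOW
N7 = N5 NOR N0 = HIGH NOR LOW = LOW
N10 = N7 NOR N6 = LOW NOR LOW = HIGH
N11 = N3 NOR N10 = LOW NOR HIGH = LOW

N4 = LOW, N6 = LOW, N11 = LOW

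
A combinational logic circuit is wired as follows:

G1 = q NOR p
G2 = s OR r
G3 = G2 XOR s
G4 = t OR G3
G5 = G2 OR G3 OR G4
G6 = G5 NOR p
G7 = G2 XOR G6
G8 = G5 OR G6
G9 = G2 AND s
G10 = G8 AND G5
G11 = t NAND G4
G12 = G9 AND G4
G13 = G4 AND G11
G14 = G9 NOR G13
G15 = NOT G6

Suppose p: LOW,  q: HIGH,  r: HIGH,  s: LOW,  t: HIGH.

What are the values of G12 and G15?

G12 = LOW, G15 = HIGH

G2 = s OR r = LOW OR HIGH = HIGH
G3 = G2 XOR s = HIGH XOR LOW = HIGH
G4 = t OR G3 = HIGH OR HIGH = HIGH
G5 = G2 OR G3 OR G4 = HIGH OR HIGH OR HIGH = HIGH
G6 = G5 NOR p = HIGH NOR LOW = LOW
G9 = G2 AND s = HIGH AND LOW = LOW
G12 = G9 AND G4 = LOW AND HIGH = LOW
G15 = NOT G6 = NOT LOW = HIGH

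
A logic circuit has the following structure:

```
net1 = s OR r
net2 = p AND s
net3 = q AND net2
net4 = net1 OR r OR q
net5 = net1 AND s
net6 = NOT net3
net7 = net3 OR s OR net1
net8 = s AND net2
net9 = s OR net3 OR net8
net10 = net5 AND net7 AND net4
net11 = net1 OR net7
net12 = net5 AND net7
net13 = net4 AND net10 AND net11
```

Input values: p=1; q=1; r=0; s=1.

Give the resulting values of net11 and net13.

net11 = 1  net13 = 1

net1 = s OR r = 1 OR 0 = 1
net2 = p AND s = 1 AND 1 = 1
net3 = q AND net2 = 1 AND 1 = 1
net4 = net1 OR r OR q = 1 OR 0 OR 1 = 1
net5 = net1 AND s = 1 AND 1 = 1
net7 = net3 OR s OR net1 = 1 OR 1 OR 1 = 1
net10 = net5 AND net7 AND net4 = 1 AND 1 AND 1 = 1
net11 = net1 OR net7 = 1 OR 1 = 1
net13 = net4 AND net10 AND net11 = 1 AND 1 AND 1 = 1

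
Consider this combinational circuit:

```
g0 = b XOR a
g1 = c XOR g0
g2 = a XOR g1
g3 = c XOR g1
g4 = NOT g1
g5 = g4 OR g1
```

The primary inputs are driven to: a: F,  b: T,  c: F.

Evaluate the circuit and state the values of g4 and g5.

g4 = F; g5 = T

g0 = b XOR a = T XOR F = T
g1 = c XOR g0 = F XOR T = T
g4 = NOT g1 = NOT T = F
g5 = g4 OR g1 = F OR T = T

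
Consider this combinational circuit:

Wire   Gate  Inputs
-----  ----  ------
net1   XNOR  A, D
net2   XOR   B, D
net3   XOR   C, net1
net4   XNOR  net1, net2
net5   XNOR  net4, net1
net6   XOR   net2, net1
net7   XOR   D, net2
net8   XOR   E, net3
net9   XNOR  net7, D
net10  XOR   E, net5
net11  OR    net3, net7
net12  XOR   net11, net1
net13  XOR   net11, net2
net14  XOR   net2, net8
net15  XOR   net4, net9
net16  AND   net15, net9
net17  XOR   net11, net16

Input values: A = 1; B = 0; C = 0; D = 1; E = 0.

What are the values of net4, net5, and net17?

net1 = A XNOR D = 1 XNOR 1 = 1
net2 = B XOR D = 0 XOR 1 = 1
net3 = C XOR net1 = 0 XOR 1 = 1
net4 = net1 XNOR net2 = 1 XNOR 1 = 1
net5 = net4 XNOR net1 = 1 XNOR 1 = 1
net7 = D XOR net2 = 1 XOR 1 = 0
net9 = net7 XNOR D = 0 XNOR 1 = 0
net11 = net3 OR net7 = 1 OR 0 = 1
net15 = net4 XOR net9 = 1 XOR 0 = 1
net16 = net15 AND net9 = 1 AND 0 = 0
net17 = net11 XOR net16 = 1 XOR 0 = 1

net4 = 1  net5 = 1  net17 = 1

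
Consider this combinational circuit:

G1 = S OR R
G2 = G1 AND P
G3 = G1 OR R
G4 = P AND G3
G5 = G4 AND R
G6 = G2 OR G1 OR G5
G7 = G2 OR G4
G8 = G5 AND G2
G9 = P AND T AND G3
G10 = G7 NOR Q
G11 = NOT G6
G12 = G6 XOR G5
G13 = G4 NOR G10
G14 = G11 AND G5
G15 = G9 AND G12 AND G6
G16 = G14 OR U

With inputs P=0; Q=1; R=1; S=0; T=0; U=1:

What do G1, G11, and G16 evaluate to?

G1 = 1  G11 = 0  G16 = 1

G1 = S OR R = 0 OR 1 = 1
G2 = G1 AND P = 1 AND 0 = 0
G3 = G1 OR R = 1 OR 1 = 1
G4 = P AND G3 = 0 AND 1 = 0
G5 = G4 AND R = 0 AND 1 = 0
G6 = G2 OR G1 OR G5 = 0 OR 1 OR 0 = 1
G11 = NOT G6 = NOT 1 = 0
G14 = G11 AND G5 = 0 AND 0 = 0
G16 = G14 OR U = 0 OR 1 = 1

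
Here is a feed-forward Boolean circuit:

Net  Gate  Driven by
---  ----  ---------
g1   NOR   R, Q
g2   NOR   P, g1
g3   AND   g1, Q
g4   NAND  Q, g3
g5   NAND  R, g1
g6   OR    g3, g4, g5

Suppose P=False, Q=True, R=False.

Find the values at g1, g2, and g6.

g1 = R NOR Q = False NOR True = False
g2 = P NOR g1 = False NOR False = True
g3 = g1 AND Q = False AND True = False
g4 = Q NAND g3 = True NAND False = True
g5 = R NAND g1 = False NAND False = True
g6 = g3 OR g4 OR g5 = False OR True OR True = True

g1 = False, g2 = True, g6 = True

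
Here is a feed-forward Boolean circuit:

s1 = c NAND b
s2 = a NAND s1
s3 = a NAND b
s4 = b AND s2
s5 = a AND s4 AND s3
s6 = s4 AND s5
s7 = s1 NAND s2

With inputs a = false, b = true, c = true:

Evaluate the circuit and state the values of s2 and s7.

s1 = c NAND b = true NAND true = false
s2 = a NAND s1 = false NAND false = true
s7 = s1 NAND s2 = false NAND true = true

s2 = true, s7 = true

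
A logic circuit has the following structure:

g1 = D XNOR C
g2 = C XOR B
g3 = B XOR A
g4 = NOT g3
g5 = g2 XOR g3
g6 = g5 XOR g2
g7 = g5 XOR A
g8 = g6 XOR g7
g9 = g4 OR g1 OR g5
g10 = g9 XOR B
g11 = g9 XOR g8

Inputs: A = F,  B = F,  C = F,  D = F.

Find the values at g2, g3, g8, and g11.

g2 = F; g3 = F; g8 = F; g11 = T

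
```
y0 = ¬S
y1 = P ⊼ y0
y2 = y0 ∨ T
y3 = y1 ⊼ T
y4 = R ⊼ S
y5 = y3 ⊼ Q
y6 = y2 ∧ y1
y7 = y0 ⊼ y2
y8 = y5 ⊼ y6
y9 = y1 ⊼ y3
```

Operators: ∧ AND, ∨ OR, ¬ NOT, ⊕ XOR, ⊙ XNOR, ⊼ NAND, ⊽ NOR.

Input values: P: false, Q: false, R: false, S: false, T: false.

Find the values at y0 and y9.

y0 = NOT S = NOT false = true
y1 = P NAND y0 = false NAND true = true
y3 = y1 NAND T = true NAND false = true
y9 = y1 NAND y3 = true NAND true = false

y0 = true, y9 = false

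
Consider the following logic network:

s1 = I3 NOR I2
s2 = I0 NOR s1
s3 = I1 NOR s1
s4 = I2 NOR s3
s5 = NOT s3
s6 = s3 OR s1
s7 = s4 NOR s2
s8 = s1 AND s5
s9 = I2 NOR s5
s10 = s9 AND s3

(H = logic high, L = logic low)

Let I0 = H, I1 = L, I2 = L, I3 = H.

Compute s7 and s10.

s1 = I3 NOR I2 = H NOR L = L
s2 = I0 NOR s1 = H NOR L = L
s3 = I1 NOR s1 = L NOR L = H
s4 = I2 NOR s3 = L NOR H = L
s5 = NOT s3 = NOT H = L
s7 = s4 NOR s2 = L NOR L = H
s9 = I2 NOR s5 = L NOR L = H
s10 = s9 AND s3 = H AND H = H

s7 = H, s10 = H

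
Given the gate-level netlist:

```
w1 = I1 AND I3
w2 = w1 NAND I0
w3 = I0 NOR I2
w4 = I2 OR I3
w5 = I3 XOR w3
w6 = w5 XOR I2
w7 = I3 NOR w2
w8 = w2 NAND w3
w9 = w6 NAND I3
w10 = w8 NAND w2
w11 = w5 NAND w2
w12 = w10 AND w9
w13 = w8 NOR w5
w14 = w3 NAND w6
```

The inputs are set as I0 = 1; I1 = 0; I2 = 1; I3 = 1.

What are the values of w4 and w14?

w4 = 1, w14 = 1

w3 = I0 NOR I2 = 1 NOR 1 = 0
w4 = I2 OR I3 = 1 OR 1 = 1
w5 = I3 XOR w3 = 1 XOR 0 = 1
w6 = w5 XOR I2 = 1 XOR 1 = 0
w14 = w3 NAND w6 = 0 NAND 0 = 1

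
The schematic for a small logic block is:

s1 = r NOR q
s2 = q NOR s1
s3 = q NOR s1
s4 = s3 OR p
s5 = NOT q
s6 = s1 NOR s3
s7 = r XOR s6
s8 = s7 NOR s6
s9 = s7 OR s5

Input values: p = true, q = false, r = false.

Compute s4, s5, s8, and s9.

s1 = r NOR q = false NOR false = true
s3 = q NOR s1 = false NOR true = false
s4 = s3 OR p = false OR true = true
s5 = NOT q = NOT false = true
s6 = s1 NOR s3 = true NOR false = false
s7 = r XOR s6 = false XOR false = false
s8 = s7 NOR s6 = false NOR false = true
s9 = s7 OR s5 = false OR true = true

s4 = true  s5 = true  s8 = true  s9 = true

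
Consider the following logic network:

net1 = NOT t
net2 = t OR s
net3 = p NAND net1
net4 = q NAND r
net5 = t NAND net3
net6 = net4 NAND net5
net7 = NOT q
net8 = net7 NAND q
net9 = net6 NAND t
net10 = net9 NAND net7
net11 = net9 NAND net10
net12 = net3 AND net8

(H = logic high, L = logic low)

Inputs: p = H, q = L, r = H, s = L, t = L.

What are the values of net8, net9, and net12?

net1 = NOT t = NOT L = H
net3 = p NAND net1 = H NAND H = L
net4 = q NAND r = L NAND H = H
net5 = t NAND net3 = L NAND L = H
net6 = net4 NAND net5 = H NAND H = L
net7 = NOT q = NOT L = H
net8 = net7 NAND q = H NAND L = H
net9 = net6 NAND t = L NAND L = H
net12 = net3 AND net8 = L AND H = L

net8 = H  net9 = H  net12 = L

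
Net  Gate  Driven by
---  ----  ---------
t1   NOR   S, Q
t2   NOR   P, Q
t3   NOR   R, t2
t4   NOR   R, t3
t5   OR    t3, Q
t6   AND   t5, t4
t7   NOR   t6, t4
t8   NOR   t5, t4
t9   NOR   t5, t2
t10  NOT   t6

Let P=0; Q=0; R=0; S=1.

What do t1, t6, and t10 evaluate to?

t1 = S NOR Q = 1 NOR 0 = 0
t2 = P NOR Q = 0 NOR 0 = 1
t3 = R NOR t2 = 0 NOR 1 = 0
t4 = R NOR t3 = 0 NOR 0 = 1
t5 = t3 OR Q = 0 OR 0 = 0
t6 = t5 AND t4 = 0 AND 1 = 0
t10 = NOT t6 = NOT 0 = 1

t1 = 0, t6 = 0, t10 = 1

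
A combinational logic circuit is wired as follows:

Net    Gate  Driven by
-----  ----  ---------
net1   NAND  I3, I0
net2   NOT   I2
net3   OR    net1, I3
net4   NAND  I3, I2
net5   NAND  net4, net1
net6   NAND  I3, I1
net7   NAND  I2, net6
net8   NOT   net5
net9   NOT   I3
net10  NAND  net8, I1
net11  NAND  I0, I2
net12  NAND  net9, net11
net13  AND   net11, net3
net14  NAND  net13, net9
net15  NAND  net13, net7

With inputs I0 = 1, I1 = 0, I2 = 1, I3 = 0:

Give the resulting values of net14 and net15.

net1 = I3 NAND I0 = 0 NAND 1 = 1
net3 = net1 OR I3 = 1 OR 0 = 1
net6 = I3 NAND I1 = 0 NAND 0 = 1
net7 = I2 NAND net6 = 1 NAND 1 = 0
net9 = NOT I3 = NOT 0 = 1
net11 = I0 NAND I2 = 1 NAND 1 = 0
net13 = net11 AND net3 = 0 AND 1 = 0
net14 = net13 NAND net9 = 0 NAND 1 = 1
net15 = net13 NAND net7 = 0 NAND 0 = 1

net14 = 1; net15 = 1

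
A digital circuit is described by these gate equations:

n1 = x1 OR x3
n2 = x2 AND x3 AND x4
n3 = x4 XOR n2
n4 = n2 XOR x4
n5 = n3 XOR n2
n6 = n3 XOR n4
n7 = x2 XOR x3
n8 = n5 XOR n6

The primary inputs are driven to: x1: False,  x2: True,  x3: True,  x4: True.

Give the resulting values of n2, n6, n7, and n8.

n2 = True; n6 = False; n7 = False; n8 = True

n2 = x2 AND x3 AND x4 = True AND True AND True = True
n3 = x4 XOR n2 = True XOR True = False
n4 = n2 XOR x4 = True XOR True = False
n5 = n3 XOR n2 = False XOR True = True
n6 = n3 XOR n4 = False XOR False = False
n7 = x2 XOR x3 = True XOR True = False
n8 = n5 XOR n6 = True XOR False = True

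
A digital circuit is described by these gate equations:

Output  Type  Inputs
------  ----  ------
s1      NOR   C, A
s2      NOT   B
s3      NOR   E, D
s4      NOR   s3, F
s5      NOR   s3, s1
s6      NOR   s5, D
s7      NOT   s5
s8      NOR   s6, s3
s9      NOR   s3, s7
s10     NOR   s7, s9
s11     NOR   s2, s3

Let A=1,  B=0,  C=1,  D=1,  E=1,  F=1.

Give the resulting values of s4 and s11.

s4 = 0, s11 = 0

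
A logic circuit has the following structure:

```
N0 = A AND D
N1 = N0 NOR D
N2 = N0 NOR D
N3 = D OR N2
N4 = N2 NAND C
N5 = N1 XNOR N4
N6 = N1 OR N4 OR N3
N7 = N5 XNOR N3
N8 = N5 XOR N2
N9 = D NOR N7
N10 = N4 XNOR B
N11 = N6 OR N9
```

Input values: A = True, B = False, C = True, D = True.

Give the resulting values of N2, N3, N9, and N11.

N2 = False, N3 = True, N9 = False, N11 = True

N0 = A AND D = True AND True = True
N1 = N0 NOR D = True NOR True = False
N2 = N0 NOR D = True NOR True = False
N3 = D OR N2 = True OR False = True
N4 = N2 NAND C = False NAND True = True
N5 = N1 XNOR N4 = False XNOR True = False
N6 = N1 OR N4 OR N3 = False OR True OR True = True
N7 = N5 XNOR N3 = False XNOR True = False
N9 = D NOR N7 = True NOR False = False
N11 = N6 OR N9 = True OR False = True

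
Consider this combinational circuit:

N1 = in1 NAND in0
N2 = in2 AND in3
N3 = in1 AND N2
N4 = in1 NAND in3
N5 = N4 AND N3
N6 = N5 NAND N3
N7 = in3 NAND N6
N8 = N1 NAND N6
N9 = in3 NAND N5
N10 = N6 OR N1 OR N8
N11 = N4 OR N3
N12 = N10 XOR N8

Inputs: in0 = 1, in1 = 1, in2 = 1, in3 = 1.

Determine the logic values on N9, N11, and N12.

N1 = in1 NAND in0 = 1 NAND 1 = 0
N2 = in2 AND in3 = 1 AND 1 = 1
N3 = in1 AND N2 = 1 AND 1 = 1
N4 = in1 NAND in3 = 1 NAND 1 = 0
N5 = N4 AND N3 = 0 AND 1 = 0
N6 = N5 NAND N3 = 0 NAND 1 = 1
N8 = N1 NAND N6 = 0 NAND 1 = 1
N9 = in3 NAND N5 = 1 NAND 0 = 1
N10 = N6 OR N1 OR N8 = 1 OR 0 OR 1 = 1
N11 = N4 OR N3 = 0 OR 1 = 1
N12 = N10 XOR N8 = 1 XOR 1 = 0

N9 = 1; N11 = 1; N12 = 0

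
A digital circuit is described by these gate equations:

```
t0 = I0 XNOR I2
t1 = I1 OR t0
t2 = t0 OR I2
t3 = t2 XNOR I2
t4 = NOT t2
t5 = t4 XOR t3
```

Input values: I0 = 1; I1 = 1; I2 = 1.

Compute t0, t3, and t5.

t0 = I0 XNOR I2 = 1 XNOR 1 = 1
t2 = t0 OR I2 = 1 OR 1 = 1
t3 = t2 XNOR I2 = 1 XNOR 1 = 1
t4 = NOT t2 = NOT 1 = 0
t5 = t4 XOR t3 = 0 XOR 1 = 1

t0 = 1; t3 = 1; t5 = 1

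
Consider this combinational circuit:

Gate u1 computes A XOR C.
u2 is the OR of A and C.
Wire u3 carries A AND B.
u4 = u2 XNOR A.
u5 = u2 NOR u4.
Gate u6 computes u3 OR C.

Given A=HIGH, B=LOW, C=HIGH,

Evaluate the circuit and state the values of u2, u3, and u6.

u2 = HIGH  u3 = LOW  u6 = HIGH

u2 = A OR C = HIGH OR HIGH = HIGH
u3 = A AND B = HIGH AND LOW = LOW
u6 = u3 OR C = LOW OR HIGH = HIGH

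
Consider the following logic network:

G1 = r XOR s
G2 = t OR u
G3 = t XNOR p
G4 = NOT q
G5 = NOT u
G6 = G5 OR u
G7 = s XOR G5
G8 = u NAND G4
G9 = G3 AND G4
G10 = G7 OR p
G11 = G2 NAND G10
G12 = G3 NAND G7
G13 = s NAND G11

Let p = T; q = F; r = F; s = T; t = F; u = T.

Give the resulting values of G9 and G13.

G9 = F, G13 = T

G2 = t OR u = F OR T = T
G3 = t XNOR p = F XNOR T = F
G4 = NOT q = NOT F = T
G5 = NOT u = NOT T = F
G7 = s XOR G5 = T XOR F = T
G9 = G3 AND G4 = F AND T = F
G10 = G7 OR p = T OR T = T
G11 = G2 NAND G10 = T NAND T = F
G13 = s NAND G11 = T NAND F = T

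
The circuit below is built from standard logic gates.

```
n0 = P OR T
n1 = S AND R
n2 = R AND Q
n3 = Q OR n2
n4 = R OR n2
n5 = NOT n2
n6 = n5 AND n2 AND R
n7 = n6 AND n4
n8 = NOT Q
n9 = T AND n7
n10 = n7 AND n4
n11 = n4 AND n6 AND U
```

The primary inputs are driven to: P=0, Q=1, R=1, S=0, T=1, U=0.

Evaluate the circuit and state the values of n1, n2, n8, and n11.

n1 = 0, n2 = 1, n8 = 0, n11 = 0

n1 = S AND R = 0 AND 1 = 0
n2 = R AND Q = 1 AND 1 = 1
n4 = R OR n2 = 1 OR 1 = 1
n5 = NOT n2 = NOT 1 = 0
n6 = n5 AND n2 AND R = 0 AND 1 AND 1 = 0
n8 = NOT Q = NOT 1 = 0
n11 = n4 AND n6 AND U = 1 AND 0 AND 0 = 0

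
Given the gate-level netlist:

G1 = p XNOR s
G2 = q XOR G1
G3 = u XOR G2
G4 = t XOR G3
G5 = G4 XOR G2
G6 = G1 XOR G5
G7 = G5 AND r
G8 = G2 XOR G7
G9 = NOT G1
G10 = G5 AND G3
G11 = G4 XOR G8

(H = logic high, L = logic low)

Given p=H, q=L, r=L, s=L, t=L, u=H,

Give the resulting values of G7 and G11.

G1 = p XNOR s = H XNOR L = L
G2 = q XOR G1 = L XOR L = L
G3 = u XOR G2 = H XOR L = H
G4 = t XOR G3 = L XOR H = H
G5 = G4 XOR G2 = H XOR L = H
G7 = G5 AND r = H AND L = L
G8 = G2 XOR G7 = L XOR L = L
G11 = G4 XOR G8 = H XOR L = H

G7 = L, G11 = H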